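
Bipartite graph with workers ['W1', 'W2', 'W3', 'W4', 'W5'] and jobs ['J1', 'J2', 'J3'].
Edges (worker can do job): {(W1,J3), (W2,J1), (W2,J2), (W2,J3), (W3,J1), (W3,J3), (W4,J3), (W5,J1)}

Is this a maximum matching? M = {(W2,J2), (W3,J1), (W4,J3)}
Yes, size 3 is maximum

Proposed matching has size 3.
Maximum matching size for this graph: 3.

This is a maximum matching.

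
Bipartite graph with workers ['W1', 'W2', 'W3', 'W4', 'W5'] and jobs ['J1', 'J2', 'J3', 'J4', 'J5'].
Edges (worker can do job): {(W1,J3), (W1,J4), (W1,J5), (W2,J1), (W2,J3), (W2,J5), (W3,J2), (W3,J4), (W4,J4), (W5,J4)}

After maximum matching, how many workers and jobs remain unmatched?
Unmatched: 1 workers, 1 jobs

Maximum matching size: 4
Workers: 5 total, 4 matched, 1 unmatched
Jobs: 5 total, 4 matched, 1 unmatched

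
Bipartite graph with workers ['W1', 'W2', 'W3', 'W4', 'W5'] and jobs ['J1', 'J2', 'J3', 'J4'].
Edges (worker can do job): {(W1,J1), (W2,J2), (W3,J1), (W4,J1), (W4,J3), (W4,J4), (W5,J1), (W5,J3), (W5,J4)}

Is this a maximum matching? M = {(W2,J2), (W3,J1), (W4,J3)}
No, size 3 is not maximum

Proposed matching has size 3.
Maximum matching size for this graph: 4.

This is NOT maximum - can be improved to size 4.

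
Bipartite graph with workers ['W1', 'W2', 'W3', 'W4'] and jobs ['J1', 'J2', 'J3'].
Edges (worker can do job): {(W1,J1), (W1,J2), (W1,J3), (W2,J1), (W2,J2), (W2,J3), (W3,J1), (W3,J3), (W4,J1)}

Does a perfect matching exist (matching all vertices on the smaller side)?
Yes, perfect matching exists (size 3)

Perfect matching: {(W1,J2), (W3,J3), (W4,J1)}
All 3 vertices on the smaller side are matched.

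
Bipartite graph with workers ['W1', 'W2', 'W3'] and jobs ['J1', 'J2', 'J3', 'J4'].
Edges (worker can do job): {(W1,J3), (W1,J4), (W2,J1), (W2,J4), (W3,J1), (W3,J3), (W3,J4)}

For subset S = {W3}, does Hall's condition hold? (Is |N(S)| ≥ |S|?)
Yes: |N(S)| = 3, |S| = 1

Subset S = {W3}
Neighbors N(S) = {J1, J3, J4}

|N(S)| = 3, |S| = 1
Hall's condition: |N(S)| ≥ |S| is satisfied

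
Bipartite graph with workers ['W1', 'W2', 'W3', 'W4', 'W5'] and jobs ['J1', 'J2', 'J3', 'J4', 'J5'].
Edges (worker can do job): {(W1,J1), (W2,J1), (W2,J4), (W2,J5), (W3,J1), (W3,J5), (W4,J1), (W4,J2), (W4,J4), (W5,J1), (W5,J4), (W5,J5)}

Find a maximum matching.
Matching: {(W1,J1), (W3,J5), (W4,J2), (W5,J4)}

Maximum matching (size 4):
  W1 → J1
  W3 → J5
  W4 → J2
  W5 → J4

Each worker is assigned to at most one job, and each job to at most one worker.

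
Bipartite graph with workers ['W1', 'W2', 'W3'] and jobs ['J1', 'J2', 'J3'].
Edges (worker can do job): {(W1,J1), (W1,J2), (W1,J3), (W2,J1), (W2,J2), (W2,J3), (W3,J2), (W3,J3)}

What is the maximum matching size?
Maximum matching size = 3

Maximum matching: {(W1,J1), (W2,J2), (W3,J3)}
Size: 3

This assigns 3 workers to 3 distinct jobs.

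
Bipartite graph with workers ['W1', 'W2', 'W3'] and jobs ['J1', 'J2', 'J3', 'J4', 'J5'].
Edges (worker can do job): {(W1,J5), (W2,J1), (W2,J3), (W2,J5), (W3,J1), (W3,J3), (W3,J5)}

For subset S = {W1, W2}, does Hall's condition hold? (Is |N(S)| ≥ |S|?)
Yes: |N(S)| = 3, |S| = 2

Subset S = {W1, W2}
Neighbors N(S) = {J1, J3, J5}

|N(S)| = 3, |S| = 2
Hall's condition: |N(S)| ≥ |S| is satisfied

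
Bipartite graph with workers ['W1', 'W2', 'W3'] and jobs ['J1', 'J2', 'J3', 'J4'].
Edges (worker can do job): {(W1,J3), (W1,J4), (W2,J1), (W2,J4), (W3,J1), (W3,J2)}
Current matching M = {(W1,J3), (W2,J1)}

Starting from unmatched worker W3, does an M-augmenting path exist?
Yes: W3 → J2

An M-augmenting path alternates non-matching / matching edges, starting and ending at unmatched vertices.
Path: W3 → J2
(J2 is unmatched in M, so the path is augmenting.)
Flipping edges along this path would increase |M| from 2 to 3.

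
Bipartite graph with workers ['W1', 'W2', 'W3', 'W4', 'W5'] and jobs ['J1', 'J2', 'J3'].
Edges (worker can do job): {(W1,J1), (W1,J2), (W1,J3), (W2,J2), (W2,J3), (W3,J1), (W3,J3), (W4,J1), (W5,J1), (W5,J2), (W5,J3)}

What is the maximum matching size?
Maximum matching size = 3

Maximum matching: {(W1,J2), (W3,J1), (W5,J3)}
Size: 3

This assigns 3 workers to 3 distinct jobs.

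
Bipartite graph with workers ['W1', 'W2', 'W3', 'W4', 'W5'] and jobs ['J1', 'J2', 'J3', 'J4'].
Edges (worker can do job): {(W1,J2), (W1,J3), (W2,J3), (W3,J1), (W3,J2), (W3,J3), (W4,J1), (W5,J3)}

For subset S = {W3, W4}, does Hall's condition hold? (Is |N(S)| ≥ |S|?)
Yes: |N(S)| = 3, |S| = 2

Subset S = {W3, W4}
Neighbors N(S) = {J1, J2, J3}

|N(S)| = 3, |S| = 2
Hall's condition: |N(S)| ≥ |S| is satisfied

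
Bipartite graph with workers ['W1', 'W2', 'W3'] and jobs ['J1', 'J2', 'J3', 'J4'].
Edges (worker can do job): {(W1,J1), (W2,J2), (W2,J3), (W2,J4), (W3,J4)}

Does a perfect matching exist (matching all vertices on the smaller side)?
Yes, perfect matching exists (size 3)

Perfect matching: {(W1,J1), (W2,J2), (W3,J4)}
All 3 vertices on the smaller side are matched.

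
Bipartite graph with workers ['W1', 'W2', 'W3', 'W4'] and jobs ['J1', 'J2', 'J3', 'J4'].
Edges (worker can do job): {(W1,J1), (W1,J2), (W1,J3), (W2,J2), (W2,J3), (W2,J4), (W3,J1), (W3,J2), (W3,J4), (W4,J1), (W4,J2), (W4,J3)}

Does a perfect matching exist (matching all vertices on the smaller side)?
Yes, perfect matching exists (size 4)

Perfect matching: {(W1,J3), (W2,J4), (W3,J1), (W4,J2)}
All 4 vertices on the smaller side are matched.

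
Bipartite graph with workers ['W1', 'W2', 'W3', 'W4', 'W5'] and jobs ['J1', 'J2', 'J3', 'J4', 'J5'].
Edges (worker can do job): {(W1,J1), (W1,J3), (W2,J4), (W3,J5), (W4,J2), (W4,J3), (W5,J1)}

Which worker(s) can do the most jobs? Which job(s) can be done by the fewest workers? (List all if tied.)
Most versatile: W1, W4 (2 jobs); Least covered: J2, J4, J5 (1 workers)

Worker degrees (jobs they can do): W1:2, W2:1, W3:1, W4:2, W5:1
Job degrees (workers who can do it): J1:2, J2:1, J3:2, J4:1, J5:1

Maximum worker degree is 2, achieved by: W1, W4
Minimum job degree is 1, achieved by: J2, J4, J5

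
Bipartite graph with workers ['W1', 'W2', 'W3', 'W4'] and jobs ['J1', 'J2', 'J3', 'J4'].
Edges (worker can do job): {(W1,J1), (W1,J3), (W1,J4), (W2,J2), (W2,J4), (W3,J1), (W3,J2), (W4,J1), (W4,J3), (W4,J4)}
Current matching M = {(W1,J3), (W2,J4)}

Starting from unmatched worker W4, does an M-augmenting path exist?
Yes: W4 → J1

An M-augmenting path alternates non-matching / matching edges, starting and ending at unmatched vertices.
Path: W4 → J1
(J1 is unmatched in M, so the path is augmenting.)
Flipping edges along this path would increase |M| from 2 to 3.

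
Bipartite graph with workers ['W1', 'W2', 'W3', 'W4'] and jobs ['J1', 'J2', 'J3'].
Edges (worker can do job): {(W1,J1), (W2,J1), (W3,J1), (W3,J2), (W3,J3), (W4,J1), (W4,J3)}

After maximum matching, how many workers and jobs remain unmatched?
Unmatched: 1 workers, 0 jobs

Maximum matching size: 3
Workers: 4 total, 3 matched, 1 unmatched
Jobs: 3 total, 3 matched, 0 unmatched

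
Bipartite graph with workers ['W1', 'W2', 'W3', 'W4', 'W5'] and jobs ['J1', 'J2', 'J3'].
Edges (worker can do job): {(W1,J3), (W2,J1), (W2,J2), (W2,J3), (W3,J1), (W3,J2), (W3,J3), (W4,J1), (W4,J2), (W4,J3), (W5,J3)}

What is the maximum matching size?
Maximum matching size = 3

Maximum matching: {(W3,J1), (W4,J2), (W5,J3)}
Size: 3

This assigns 3 workers to 3 distinct jobs.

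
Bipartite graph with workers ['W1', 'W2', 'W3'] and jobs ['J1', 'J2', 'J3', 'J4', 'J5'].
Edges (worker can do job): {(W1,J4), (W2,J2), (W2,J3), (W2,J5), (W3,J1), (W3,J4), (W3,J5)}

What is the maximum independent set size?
Maximum independent set = 5

By König's theorem:
- Min vertex cover = Max matching = 3
- Max independent set = Total vertices - Min vertex cover
- Max independent set = 8 - 3 = 5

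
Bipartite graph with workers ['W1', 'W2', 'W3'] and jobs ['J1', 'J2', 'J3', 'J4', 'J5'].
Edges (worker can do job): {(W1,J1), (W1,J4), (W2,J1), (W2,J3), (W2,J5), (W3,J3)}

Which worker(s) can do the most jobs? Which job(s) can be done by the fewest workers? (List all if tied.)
Most versatile: W2 (3 jobs); Least covered: J2 (0 workers)

Worker degrees (jobs they can do): W1:2, W2:3, W3:1
Job degrees (workers who can do it): J1:2, J2:0, J3:2, J4:1, J5:1

Maximum worker degree is 3, achieved by: W2
Minimum job degree is 0, achieved by: J2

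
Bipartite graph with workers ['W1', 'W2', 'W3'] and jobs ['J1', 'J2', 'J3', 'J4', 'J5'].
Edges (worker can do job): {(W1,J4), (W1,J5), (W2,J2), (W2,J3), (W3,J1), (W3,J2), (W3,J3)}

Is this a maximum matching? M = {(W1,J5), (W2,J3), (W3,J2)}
Yes, size 3 is maximum

Proposed matching has size 3.
Maximum matching size for this graph: 3.

This is a maximum matching.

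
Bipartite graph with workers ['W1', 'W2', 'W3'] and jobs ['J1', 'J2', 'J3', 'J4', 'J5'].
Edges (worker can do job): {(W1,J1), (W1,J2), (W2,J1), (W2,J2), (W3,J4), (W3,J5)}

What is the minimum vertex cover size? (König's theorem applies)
Minimum vertex cover size = 3

By König's theorem: in bipartite graphs,
min vertex cover = max matching = 3

Maximum matching has size 3, so minimum vertex cover also has size 3.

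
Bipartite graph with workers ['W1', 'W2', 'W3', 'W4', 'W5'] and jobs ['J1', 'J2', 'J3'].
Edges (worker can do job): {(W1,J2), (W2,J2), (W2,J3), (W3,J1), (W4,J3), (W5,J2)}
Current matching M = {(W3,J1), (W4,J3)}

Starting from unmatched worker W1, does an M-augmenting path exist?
Yes: W1 → J2

An M-augmenting path alternates non-matching / matching edges, starting and ending at unmatched vertices.
Path: W1 → J2
(J2 is unmatched in M, so the path is augmenting.)
Flipping edges along this path would increase |M| from 2 to 3.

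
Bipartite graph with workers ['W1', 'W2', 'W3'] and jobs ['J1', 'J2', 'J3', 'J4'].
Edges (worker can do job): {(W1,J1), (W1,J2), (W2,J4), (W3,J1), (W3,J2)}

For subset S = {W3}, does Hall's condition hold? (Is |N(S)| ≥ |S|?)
Yes: |N(S)| = 2, |S| = 1

Subset S = {W3}
Neighbors N(S) = {J1, J2}

|N(S)| = 2, |S| = 1
Hall's condition: |N(S)| ≥ |S| is satisfied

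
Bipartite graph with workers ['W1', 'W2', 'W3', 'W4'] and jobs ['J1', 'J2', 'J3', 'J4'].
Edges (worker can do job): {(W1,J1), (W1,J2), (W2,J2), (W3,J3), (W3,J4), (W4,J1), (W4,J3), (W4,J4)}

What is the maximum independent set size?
Maximum independent set = 4

By König's theorem:
- Min vertex cover = Max matching = 4
- Max independent set = Total vertices - Min vertex cover
- Max independent set = 8 - 4 = 4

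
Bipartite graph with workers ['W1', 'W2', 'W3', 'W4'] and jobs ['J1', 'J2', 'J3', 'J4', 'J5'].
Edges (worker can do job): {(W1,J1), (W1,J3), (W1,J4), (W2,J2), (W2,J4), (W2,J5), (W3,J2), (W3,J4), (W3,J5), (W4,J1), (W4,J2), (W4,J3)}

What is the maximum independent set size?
Maximum independent set = 5

By König's theorem:
- Min vertex cover = Max matching = 4
- Max independent set = Total vertices - Min vertex cover
- Max independent set = 9 - 4 = 5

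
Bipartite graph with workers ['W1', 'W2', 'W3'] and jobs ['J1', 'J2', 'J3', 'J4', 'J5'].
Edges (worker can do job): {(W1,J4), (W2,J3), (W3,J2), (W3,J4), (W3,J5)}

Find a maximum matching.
Matching: {(W1,J4), (W2,J3), (W3,J2)}

Maximum matching (size 3):
  W1 → J4
  W2 → J3
  W3 → J2

Each worker is assigned to at most one job, and each job to at most one worker.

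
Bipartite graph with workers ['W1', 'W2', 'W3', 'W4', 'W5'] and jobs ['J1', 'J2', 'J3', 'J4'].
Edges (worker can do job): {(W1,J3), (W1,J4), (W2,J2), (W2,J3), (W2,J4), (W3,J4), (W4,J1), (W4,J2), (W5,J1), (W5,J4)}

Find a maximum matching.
Matching: {(W1,J3), (W3,J4), (W4,J2), (W5,J1)}

Maximum matching (size 4):
  W1 → J3
  W3 → J4
  W4 → J2
  W5 → J1

Each worker is assigned to at most one job, and each job to at most one worker.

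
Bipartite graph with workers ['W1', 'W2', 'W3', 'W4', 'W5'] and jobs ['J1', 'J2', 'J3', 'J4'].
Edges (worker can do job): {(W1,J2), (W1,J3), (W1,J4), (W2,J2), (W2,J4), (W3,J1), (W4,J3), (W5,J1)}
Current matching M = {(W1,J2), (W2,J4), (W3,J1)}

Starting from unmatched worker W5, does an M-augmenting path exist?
No augmenting path from W5

Alternating search from W5 reaches jobs: {J1}.
Every reachable job is already matched in M, and following those matched edges back to workers exposes no further unvisited jobs.
No M-augmenting path from W5 exists.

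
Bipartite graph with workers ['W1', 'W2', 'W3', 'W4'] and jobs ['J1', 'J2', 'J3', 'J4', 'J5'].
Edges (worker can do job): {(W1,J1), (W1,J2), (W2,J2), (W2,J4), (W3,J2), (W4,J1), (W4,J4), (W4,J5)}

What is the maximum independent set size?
Maximum independent set = 5

By König's theorem:
- Min vertex cover = Max matching = 4
- Max independent set = Total vertices - Min vertex cover
- Max independent set = 9 - 4 = 5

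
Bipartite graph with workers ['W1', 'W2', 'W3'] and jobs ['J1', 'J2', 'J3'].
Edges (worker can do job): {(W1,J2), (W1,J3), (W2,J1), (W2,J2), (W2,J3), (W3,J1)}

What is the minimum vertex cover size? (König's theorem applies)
Minimum vertex cover size = 3

By König's theorem: in bipartite graphs,
min vertex cover = max matching = 3

Maximum matching has size 3, so minimum vertex cover also has size 3.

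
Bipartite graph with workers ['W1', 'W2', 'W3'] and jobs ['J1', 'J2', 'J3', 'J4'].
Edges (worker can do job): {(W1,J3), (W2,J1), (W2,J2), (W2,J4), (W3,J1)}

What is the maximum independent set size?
Maximum independent set = 4

By König's theorem:
- Min vertex cover = Max matching = 3
- Max independent set = Total vertices - Min vertex cover
- Max independent set = 7 - 3 = 4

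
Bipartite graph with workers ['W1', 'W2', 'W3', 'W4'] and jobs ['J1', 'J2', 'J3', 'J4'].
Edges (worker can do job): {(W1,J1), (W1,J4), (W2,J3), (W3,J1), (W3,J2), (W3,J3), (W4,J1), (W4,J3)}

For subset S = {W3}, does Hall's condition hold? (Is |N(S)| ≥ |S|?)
Yes: |N(S)| = 3, |S| = 1

Subset S = {W3}
Neighbors N(S) = {J1, J2, J3}

|N(S)| = 3, |S| = 1
Hall's condition: |N(S)| ≥ |S| is satisfied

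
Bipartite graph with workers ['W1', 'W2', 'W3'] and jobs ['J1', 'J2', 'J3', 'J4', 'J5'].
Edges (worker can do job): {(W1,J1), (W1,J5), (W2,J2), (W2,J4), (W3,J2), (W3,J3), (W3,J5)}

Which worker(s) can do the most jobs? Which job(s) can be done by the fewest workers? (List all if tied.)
Most versatile: W3 (3 jobs); Least covered: J1, J3, J4 (1 workers)

Worker degrees (jobs they can do): W1:2, W2:2, W3:3
Job degrees (workers who can do it): J1:1, J2:2, J3:1, J4:1, J5:2

Maximum worker degree is 3, achieved by: W3
Minimum job degree is 1, achieved by: J1, J3, J4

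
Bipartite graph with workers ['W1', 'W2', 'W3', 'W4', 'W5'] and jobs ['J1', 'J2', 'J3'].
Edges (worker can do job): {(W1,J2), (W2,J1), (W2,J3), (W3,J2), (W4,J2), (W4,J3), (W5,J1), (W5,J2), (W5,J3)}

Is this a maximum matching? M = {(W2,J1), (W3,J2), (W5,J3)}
Yes, size 3 is maximum

Proposed matching has size 3.
Maximum matching size for this graph: 3.

This is a maximum matching.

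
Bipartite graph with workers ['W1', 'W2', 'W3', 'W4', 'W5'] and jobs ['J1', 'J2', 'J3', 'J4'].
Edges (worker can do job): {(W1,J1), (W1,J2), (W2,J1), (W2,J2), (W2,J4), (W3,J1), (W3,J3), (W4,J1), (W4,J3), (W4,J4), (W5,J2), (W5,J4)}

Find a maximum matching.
Matching: {(W1,J1), (W3,J3), (W4,J4), (W5,J2)}

Maximum matching (size 4):
  W1 → J1
  W3 → J3
  W4 → J4
  W5 → J2

Each worker is assigned to at most one job, and each job to at most one worker.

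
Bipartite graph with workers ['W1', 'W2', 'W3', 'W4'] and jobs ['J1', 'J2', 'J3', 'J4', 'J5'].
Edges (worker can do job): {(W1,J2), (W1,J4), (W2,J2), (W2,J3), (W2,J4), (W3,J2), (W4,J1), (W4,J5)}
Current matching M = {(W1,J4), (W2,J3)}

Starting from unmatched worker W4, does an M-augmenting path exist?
Yes: W4 → J5

An M-augmenting path alternates non-matching / matching edges, starting and ending at unmatched vertices.
Path: W4 → J5
(J5 is unmatched in M, so the path is augmenting.)
Flipping edges along this path would increase |M| from 2 to 3.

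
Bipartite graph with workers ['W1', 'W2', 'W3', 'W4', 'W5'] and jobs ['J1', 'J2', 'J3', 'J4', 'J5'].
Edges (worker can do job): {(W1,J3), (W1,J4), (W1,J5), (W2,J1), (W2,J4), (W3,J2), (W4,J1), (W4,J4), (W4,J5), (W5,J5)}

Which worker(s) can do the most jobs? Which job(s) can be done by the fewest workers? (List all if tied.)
Most versatile: W1, W4 (3 jobs); Least covered: J2, J3 (1 workers)

Worker degrees (jobs they can do): W1:3, W2:2, W3:1, W4:3, W5:1
Job degrees (workers who can do it): J1:2, J2:1, J3:1, J4:3, J5:3

Maximum worker degree is 3, achieved by: W1, W4
Minimum job degree is 1, achieved by: J2, J3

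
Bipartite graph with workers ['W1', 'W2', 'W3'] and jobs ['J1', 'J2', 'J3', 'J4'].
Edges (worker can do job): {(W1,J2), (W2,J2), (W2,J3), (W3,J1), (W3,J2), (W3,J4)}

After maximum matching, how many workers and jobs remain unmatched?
Unmatched: 0 workers, 1 jobs

Maximum matching size: 3
Workers: 3 total, 3 matched, 0 unmatched
Jobs: 4 total, 3 matched, 1 unmatched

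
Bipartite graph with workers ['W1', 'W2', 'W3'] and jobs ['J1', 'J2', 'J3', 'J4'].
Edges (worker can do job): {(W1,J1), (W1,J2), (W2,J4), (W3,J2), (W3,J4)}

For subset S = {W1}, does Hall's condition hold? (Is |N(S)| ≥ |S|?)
Yes: |N(S)| = 2, |S| = 1

Subset S = {W1}
Neighbors N(S) = {J1, J2}

|N(S)| = 2, |S| = 1
Hall's condition: |N(S)| ≥ |S| is satisfied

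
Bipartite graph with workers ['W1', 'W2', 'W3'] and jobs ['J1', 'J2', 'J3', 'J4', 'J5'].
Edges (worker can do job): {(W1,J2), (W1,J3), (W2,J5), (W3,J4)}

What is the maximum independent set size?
Maximum independent set = 5

By König's theorem:
- Min vertex cover = Max matching = 3
- Max independent set = Total vertices - Min vertex cover
- Max independent set = 8 - 3 = 5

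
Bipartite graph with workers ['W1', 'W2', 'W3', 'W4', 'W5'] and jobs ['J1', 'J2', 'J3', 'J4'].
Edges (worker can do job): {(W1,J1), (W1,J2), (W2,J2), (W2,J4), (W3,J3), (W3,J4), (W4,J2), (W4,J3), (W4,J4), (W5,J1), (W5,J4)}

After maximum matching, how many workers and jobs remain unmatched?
Unmatched: 1 workers, 0 jobs

Maximum matching size: 4
Workers: 5 total, 4 matched, 1 unmatched
Jobs: 4 total, 4 matched, 0 unmatched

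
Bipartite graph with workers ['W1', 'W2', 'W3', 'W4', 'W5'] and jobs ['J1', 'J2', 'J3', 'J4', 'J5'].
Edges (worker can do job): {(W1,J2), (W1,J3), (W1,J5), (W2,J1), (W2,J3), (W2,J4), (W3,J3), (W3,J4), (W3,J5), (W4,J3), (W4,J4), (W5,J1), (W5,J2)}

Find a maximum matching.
Matching: {(W1,J2), (W2,J4), (W3,J5), (W4,J3), (W5,J1)}

Maximum matching (size 5):
  W1 → J2
  W2 → J4
  W3 → J5
  W4 → J3
  W5 → J1

Each worker is assigned to at most one job, and each job to at most one worker.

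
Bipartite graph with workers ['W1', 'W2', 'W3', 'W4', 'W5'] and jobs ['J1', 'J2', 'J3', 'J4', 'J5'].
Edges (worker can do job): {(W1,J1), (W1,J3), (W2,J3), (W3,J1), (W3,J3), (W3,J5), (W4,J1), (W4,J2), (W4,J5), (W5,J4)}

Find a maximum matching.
Matching: {(W1,J1), (W2,J3), (W3,J5), (W4,J2), (W5,J4)}

Maximum matching (size 5):
  W1 → J1
  W2 → J3
  W3 → J5
  W4 → J2
  W5 → J4

Each worker is assigned to at most one job, and each job to at most one worker.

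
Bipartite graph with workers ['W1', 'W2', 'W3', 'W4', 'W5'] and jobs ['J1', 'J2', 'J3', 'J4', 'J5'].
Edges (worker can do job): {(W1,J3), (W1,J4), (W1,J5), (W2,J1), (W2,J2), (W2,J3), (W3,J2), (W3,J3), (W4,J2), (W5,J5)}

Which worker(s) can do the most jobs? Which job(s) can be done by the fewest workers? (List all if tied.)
Most versatile: W1, W2 (3 jobs); Least covered: J1, J4 (1 workers)

Worker degrees (jobs they can do): W1:3, W2:3, W3:2, W4:1, W5:1
Job degrees (workers who can do it): J1:1, J2:3, J3:3, J4:1, J5:2

Maximum worker degree is 3, achieved by: W1, W2
Minimum job degree is 1, achieved by: J1, J4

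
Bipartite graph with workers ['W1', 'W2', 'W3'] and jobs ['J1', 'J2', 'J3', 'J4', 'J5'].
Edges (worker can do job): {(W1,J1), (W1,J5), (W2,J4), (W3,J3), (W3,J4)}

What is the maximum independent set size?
Maximum independent set = 5

By König's theorem:
- Min vertex cover = Max matching = 3
- Max independent set = Total vertices - Min vertex cover
- Max independent set = 8 - 3 = 5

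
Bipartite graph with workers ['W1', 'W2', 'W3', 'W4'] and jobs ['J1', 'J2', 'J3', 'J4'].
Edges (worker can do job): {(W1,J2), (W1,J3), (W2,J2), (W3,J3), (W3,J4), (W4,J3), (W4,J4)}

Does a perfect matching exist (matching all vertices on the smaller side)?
No, maximum matching has size 3 < 4

Maximum matching has size 3, need 4 for perfect matching.
Unmatched workers: ['W2']
Unmatched jobs: ['J1']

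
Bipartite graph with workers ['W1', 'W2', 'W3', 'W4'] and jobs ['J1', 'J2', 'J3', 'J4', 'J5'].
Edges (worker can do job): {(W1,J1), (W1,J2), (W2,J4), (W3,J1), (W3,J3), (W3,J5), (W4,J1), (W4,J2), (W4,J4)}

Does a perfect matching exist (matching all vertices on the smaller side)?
Yes, perfect matching exists (size 4)

Perfect matching: {(W1,J2), (W2,J4), (W3,J5), (W4,J1)}
All 4 vertices on the smaller side are matched.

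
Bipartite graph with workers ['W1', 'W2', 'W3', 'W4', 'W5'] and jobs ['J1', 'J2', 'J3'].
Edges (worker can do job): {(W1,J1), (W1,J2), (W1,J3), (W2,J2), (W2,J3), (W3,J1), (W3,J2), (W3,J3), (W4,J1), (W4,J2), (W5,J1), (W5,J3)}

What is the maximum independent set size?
Maximum independent set = 5

By König's theorem:
- Min vertex cover = Max matching = 3
- Max independent set = Total vertices - Min vertex cover
- Max independent set = 8 - 3 = 5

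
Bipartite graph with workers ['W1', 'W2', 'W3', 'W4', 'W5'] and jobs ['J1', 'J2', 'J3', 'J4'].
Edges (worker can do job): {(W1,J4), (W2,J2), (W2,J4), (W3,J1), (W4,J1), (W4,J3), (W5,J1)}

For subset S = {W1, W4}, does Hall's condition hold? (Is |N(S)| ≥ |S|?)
Yes: |N(S)| = 3, |S| = 2

Subset S = {W1, W4}
Neighbors N(S) = {J1, J3, J4}

|N(S)| = 3, |S| = 2
Hall's condition: |N(S)| ≥ |S| is satisfied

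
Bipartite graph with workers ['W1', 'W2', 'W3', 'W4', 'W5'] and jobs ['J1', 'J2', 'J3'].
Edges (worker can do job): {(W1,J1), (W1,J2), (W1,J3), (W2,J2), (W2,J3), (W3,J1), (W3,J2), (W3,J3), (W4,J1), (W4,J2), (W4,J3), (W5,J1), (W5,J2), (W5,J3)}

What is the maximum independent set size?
Maximum independent set = 5

By König's theorem:
- Min vertex cover = Max matching = 3
- Max independent set = Total vertices - Min vertex cover
- Max independent set = 8 - 3 = 5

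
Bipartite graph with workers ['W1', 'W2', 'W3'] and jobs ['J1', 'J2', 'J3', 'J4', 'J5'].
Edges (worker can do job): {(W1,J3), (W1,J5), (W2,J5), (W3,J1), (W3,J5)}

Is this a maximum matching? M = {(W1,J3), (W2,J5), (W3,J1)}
Yes, size 3 is maximum

Proposed matching has size 3.
Maximum matching size for this graph: 3.

This is a maximum matching.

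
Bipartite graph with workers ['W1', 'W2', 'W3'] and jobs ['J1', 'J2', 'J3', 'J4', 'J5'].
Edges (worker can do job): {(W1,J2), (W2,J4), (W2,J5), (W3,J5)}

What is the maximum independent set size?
Maximum independent set = 5

By König's theorem:
- Min vertex cover = Max matching = 3
- Max independent set = Total vertices - Min vertex cover
- Max independent set = 8 - 3 = 5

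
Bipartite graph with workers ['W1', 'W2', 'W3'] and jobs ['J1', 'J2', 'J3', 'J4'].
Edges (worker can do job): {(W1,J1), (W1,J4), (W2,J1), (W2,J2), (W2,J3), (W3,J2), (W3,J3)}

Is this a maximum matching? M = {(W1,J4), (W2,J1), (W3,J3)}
Yes, size 3 is maximum

Proposed matching has size 3.
Maximum matching size for this graph: 3.

This is a maximum matching.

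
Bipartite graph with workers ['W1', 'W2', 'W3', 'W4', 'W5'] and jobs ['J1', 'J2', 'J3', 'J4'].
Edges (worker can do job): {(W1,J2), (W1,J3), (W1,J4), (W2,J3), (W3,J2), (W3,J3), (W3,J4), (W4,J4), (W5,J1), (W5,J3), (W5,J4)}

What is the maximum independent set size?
Maximum independent set = 5

By König's theorem:
- Min vertex cover = Max matching = 4
- Max independent set = Total vertices - Min vertex cover
- Max independent set = 9 - 4 = 5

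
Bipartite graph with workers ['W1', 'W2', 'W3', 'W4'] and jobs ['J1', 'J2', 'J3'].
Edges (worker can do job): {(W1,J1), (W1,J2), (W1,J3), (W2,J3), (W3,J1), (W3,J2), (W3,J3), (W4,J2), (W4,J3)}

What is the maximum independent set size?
Maximum independent set = 4

By König's theorem:
- Min vertex cover = Max matching = 3
- Max independent set = Total vertices - Min vertex cover
- Max independent set = 7 - 3 = 4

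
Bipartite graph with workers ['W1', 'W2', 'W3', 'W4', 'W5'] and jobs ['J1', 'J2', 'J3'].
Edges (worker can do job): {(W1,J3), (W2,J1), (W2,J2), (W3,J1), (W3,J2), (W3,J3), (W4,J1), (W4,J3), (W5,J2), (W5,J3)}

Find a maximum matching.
Matching: {(W3,J2), (W4,J1), (W5,J3)}

Maximum matching (size 3):
  W3 → J2
  W4 → J1
  W5 → J3

Each worker is assigned to at most one job, and each job to at most one worker.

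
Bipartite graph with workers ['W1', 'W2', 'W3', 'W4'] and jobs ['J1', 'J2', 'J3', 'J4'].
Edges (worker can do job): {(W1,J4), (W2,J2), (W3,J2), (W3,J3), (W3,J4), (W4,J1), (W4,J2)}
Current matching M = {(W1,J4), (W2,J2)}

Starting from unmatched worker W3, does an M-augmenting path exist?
Yes: W3 → J3

An M-augmenting path alternates non-matching / matching edges, starting and ending at unmatched vertices.
Path: W3 → J3
(J3 is unmatched in M, so the path is augmenting.)
Flipping edges along this path would increase |M| from 2 to 3.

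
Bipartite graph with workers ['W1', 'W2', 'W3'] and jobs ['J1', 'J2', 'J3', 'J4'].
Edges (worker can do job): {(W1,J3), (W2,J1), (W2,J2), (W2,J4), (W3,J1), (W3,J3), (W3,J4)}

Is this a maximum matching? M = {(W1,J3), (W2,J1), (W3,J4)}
Yes, size 3 is maximum

Proposed matching has size 3.
Maximum matching size for this graph: 3.

This is a maximum matching.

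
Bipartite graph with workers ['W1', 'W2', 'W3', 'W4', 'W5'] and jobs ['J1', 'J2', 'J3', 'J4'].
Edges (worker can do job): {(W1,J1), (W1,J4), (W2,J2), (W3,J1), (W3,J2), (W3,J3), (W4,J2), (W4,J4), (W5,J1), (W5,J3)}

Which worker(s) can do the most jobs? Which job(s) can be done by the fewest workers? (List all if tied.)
Most versatile: W3 (3 jobs); Least covered: J3, J4 (2 workers)

Worker degrees (jobs they can do): W1:2, W2:1, W3:3, W4:2, W5:2
Job degrees (workers who can do it): J1:3, J2:3, J3:2, J4:2

Maximum worker degree is 3, achieved by: W3
Minimum job degree is 2, achieved by: J3, J4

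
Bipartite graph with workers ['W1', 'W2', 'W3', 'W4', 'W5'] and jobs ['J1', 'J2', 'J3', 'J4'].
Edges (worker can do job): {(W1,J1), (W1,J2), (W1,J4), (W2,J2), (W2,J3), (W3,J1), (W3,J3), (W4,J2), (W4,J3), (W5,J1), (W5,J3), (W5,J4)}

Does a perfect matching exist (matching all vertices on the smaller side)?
Yes, perfect matching exists (size 4)

Perfect matching: {(W1,J1), (W3,J3), (W4,J2), (W5,J4)}
All 4 vertices on the smaller side are matched.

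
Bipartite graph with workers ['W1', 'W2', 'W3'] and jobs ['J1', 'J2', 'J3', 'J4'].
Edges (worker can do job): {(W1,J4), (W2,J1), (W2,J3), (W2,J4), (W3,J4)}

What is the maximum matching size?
Maximum matching size = 2

Maximum matching: {(W2,J3), (W3,J4)}
Size: 2

This assigns 2 workers to 2 distinct jobs.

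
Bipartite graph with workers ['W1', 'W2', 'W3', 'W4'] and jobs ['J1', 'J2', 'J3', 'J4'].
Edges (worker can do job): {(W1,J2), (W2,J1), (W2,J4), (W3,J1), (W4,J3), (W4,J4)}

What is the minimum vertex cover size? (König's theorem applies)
Minimum vertex cover size = 4

By König's theorem: in bipartite graphs,
min vertex cover = max matching = 4

Maximum matching has size 4, so minimum vertex cover also has size 4.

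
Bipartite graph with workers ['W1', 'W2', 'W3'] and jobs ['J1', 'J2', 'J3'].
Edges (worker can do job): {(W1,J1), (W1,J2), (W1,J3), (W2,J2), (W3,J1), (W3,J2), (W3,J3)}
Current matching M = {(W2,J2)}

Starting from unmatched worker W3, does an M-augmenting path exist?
Yes: W3 → J3

An M-augmenting path alternates non-matching / matching edges, starting and ending at unmatched vertices.
Path: W3 → J3
(J3 is unmatched in M, so the path is augmenting.)
Flipping edges along this path would increase |M| from 1 to 2.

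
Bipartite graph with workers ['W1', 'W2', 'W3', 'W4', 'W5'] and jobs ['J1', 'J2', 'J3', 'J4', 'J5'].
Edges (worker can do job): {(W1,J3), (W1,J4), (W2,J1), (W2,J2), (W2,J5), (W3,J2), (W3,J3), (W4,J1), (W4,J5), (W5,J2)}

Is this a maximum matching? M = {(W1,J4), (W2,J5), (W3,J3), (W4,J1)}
No, size 4 is not maximum

Proposed matching has size 4.
Maximum matching size for this graph: 5.

This is NOT maximum - can be improved to size 5.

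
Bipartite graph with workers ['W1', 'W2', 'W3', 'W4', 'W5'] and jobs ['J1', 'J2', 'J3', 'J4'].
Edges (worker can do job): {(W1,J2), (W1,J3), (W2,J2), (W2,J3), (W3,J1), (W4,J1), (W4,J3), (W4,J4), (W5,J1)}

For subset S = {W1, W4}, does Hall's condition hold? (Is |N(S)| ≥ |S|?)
Yes: |N(S)| = 4, |S| = 2

Subset S = {W1, W4}
Neighbors N(S) = {J1, J2, J3, J4}

|N(S)| = 4, |S| = 2
Hall's condition: |N(S)| ≥ |S| is satisfied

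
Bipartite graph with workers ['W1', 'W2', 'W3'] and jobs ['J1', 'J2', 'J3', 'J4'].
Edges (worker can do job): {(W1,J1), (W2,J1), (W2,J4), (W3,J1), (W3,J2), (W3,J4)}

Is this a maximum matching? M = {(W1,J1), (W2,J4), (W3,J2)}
Yes, size 3 is maximum

Proposed matching has size 3.
Maximum matching size for this graph: 3.

This is a maximum matching.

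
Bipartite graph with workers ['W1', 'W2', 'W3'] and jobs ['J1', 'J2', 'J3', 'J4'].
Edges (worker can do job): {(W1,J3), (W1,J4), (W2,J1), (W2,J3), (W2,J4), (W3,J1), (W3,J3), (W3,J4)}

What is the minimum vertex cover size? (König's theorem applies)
Minimum vertex cover size = 3

By König's theorem: in bipartite graphs,
min vertex cover = max matching = 3

Maximum matching has size 3, so minimum vertex cover also has size 3.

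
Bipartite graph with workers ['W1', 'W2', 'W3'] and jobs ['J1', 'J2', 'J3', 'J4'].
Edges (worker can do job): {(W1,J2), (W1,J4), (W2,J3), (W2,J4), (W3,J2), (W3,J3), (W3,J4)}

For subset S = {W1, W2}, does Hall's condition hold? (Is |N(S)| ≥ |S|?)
Yes: |N(S)| = 3, |S| = 2

Subset S = {W1, W2}
Neighbors N(S) = {J2, J3, J4}

|N(S)| = 3, |S| = 2
Hall's condition: |N(S)| ≥ |S| is satisfied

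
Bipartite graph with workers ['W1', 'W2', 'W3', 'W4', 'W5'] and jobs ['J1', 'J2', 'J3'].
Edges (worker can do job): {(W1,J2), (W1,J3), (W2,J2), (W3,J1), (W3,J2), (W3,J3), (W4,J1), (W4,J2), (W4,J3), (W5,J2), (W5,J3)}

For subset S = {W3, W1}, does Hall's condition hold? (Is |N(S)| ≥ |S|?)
Yes: |N(S)| = 3, |S| = 2

Subset S = {W3, W1}
Neighbors N(S) = {J1, J2, J3}

|N(S)| = 3, |S| = 2
Hall's condition: |N(S)| ≥ |S| is satisfied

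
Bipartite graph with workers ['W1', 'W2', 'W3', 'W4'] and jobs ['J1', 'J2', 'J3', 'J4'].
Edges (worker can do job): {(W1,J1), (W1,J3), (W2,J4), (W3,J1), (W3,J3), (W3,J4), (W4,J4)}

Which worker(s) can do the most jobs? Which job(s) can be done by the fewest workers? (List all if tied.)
Most versatile: W3 (3 jobs); Least covered: J2 (0 workers)

Worker degrees (jobs they can do): W1:2, W2:1, W3:3, W4:1
Job degrees (workers who can do it): J1:2, J2:0, J3:2, J4:3

Maximum worker degree is 3, achieved by: W3
Minimum job degree is 0, achieved by: J2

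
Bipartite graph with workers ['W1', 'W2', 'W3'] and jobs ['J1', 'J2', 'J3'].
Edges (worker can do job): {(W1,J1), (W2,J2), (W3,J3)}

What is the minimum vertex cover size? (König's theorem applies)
Minimum vertex cover size = 3

By König's theorem: in bipartite graphs,
min vertex cover = max matching = 3

Maximum matching has size 3, so minimum vertex cover also has size 3.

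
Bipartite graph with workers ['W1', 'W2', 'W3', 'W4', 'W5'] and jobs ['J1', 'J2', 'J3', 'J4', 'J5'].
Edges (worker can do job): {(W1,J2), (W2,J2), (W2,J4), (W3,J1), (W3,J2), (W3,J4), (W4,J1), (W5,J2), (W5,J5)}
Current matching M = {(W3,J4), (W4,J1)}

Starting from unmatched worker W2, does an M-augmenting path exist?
Yes: W2 → J4 → W3 → J2

An M-augmenting path alternates non-matching / matching edges, starting and ending at unmatched vertices.
Path: W2 → J4 → W3 → J2
(J2 is unmatched in M, so the path is augmenting.)
Flipping edges along this path would increase |M| from 2 to 3.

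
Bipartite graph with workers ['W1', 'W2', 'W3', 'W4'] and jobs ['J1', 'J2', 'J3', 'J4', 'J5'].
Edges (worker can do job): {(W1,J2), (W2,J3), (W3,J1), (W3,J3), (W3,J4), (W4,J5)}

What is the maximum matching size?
Maximum matching size = 4

Maximum matching: {(W1,J2), (W2,J3), (W3,J1), (W4,J5)}
Size: 4

This assigns 4 workers to 4 distinct jobs.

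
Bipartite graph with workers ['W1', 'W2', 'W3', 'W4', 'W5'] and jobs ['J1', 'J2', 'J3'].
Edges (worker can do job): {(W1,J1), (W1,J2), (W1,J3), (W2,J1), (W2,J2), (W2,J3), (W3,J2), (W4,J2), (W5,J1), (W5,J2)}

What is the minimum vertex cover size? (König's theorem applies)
Minimum vertex cover size = 3

By König's theorem: in bipartite graphs,
min vertex cover = max matching = 3

Maximum matching has size 3, so minimum vertex cover also has size 3.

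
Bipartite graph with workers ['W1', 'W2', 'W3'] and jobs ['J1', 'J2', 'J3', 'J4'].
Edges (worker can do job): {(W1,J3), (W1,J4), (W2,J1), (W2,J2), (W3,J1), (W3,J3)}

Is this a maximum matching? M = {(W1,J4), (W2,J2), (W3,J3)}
Yes, size 3 is maximum

Proposed matching has size 3.
Maximum matching size for this graph: 3.

This is a maximum matching.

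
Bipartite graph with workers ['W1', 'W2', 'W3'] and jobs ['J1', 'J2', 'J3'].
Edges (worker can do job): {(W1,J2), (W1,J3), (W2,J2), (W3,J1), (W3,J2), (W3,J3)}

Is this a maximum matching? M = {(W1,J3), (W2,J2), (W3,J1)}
Yes, size 3 is maximum

Proposed matching has size 3.
Maximum matching size for this graph: 3.

This is a maximum matching.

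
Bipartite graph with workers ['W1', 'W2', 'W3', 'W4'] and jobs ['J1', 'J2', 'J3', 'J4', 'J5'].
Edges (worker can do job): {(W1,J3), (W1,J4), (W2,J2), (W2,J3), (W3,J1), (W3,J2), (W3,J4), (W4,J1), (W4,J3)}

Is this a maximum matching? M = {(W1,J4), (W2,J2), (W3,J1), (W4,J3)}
Yes, size 4 is maximum

Proposed matching has size 4.
Maximum matching size for this graph: 4.

This is a maximum matching.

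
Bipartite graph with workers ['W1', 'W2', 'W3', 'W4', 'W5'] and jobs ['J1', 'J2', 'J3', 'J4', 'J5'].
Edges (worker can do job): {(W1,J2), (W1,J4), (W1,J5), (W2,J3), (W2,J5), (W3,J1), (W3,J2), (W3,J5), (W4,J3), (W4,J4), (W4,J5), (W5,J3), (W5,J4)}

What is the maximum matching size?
Maximum matching size = 5

Maximum matching: {(W1,J2), (W2,J5), (W3,J1), (W4,J4), (W5,J3)}
Size: 5

This assigns 5 workers to 5 distinct jobs.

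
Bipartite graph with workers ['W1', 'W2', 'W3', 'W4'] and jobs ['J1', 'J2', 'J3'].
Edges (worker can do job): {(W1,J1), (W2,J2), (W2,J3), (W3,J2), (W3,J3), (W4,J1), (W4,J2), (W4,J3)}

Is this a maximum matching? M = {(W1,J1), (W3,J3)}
No, size 2 is not maximum

Proposed matching has size 2.
Maximum matching size for this graph: 3.

This is NOT maximum - can be improved to size 3.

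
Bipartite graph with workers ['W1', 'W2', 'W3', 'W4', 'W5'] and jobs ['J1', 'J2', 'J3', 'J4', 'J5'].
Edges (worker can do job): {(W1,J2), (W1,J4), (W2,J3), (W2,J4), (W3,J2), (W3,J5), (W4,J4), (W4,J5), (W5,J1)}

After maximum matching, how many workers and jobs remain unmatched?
Unmatched: 0 workers, 0 jobs

Maximum matching size: 5
Workers: 5 total, 5 matched, 0 unmatched
Jobs: 5 total, 5 matched, 0 unmatched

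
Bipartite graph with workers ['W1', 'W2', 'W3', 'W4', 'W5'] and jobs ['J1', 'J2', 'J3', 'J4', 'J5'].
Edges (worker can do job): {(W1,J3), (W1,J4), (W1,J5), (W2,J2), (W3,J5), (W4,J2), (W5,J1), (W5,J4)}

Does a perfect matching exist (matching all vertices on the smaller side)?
No, maximum matching has size 4 < 5

Maximum matching has size 4, need 5 for perfect matching.
Unmatched workers: ['W2']
Unmatched jobs: ['J4']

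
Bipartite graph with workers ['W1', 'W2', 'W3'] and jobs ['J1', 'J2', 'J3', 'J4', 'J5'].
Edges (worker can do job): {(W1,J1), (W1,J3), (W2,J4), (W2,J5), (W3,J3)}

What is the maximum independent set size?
Maximum independent set = 5

By König's theorem:
- Min vertex cover = Max matching = 3
- Max independent set = Total vertices - Min vertex cover
- Max independent set = 8 - 3 = 5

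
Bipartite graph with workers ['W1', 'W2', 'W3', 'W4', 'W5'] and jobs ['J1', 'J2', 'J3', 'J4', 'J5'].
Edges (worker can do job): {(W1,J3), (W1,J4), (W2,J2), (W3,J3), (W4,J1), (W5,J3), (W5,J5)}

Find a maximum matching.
Matching: {(W1,J4), (W2,J2), (W3,J3), (W4,J1), (W5,J5)}

Maximum matching (size 5):
  W1 → J4
  W2 → J2
  W3 → J3
  W4 → J1
  W5 → J5

Each worker is assigned to at most one job, and each job to at most one worker.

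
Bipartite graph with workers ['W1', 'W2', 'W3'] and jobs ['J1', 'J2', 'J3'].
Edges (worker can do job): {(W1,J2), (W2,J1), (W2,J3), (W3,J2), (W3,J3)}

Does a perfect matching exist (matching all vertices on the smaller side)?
Yes, perfect matching exists (size 3)

Perfect matching: {(W1,J2), (W2,J1), (W3,J3)}
All 3 vertices on the smaller side are matched.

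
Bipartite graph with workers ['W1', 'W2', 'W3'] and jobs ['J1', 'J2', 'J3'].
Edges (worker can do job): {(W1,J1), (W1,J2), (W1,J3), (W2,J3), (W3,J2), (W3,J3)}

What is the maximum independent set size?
Maximum independent set = 3

By König's theorem:
- Min vertex cover = Max matching = 3
- Max independent set = Total vertices - Min vertex cover
- Max independent set = 6 - 3 = 3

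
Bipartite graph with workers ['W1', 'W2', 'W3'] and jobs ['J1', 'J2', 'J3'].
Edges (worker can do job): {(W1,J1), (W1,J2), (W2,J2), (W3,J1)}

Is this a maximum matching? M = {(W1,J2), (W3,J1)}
Yes, size 2 is maximum

Proposed matching has size 2.
Maximum matching size for this graph: 2.

This is a maximum matching.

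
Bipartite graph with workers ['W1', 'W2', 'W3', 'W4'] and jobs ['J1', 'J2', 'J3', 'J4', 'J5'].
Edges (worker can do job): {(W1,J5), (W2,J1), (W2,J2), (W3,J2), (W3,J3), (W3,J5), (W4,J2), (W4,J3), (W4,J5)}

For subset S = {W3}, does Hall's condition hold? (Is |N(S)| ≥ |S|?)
Yes: |N(S)| = 3, |S| = 1

Subset S = {W3}
Neighbors N(S) = {J2, J3, J5}

|N(S)| = 3, |S| = 1
Hall's condition: |N(S)| ≥ |S| is satisfied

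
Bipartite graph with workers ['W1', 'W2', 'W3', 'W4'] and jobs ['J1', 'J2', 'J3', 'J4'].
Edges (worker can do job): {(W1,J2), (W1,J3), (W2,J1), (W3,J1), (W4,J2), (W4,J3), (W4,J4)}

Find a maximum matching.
Matching: {(W1,J3), (W3,J1), (W4,J2)}

Maximum matching (size 3):
  W1 → J3
  W3 → J1
  W4 → J2

Each worker is assigned to at most one job, and each job to at most one worker.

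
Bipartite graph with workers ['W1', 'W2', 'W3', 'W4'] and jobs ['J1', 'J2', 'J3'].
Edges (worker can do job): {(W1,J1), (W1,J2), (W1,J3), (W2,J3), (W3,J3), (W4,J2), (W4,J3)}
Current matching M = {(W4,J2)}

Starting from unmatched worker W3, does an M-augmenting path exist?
Yes: W3 → J3

An M-augmenting path alternates non-matching / matching edges, starting and ending at unmatched vertices.
Path: W3 → J3
(J3 is unmatched in M, so the path is augmenting.)
Flipping edges along this path would increase |M| from 1 to 2.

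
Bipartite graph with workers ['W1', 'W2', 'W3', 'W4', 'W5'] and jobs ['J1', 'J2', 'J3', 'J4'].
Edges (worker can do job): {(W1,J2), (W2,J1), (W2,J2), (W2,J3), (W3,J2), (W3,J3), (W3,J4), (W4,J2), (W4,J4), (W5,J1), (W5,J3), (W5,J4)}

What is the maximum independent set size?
Maximum independent set = 5

By König's theorem:
- Min vertex cover = Max matching = 4
- Max independent set = Total vertices - Min vertex cover
- Max independent set = 9 - 4 = 5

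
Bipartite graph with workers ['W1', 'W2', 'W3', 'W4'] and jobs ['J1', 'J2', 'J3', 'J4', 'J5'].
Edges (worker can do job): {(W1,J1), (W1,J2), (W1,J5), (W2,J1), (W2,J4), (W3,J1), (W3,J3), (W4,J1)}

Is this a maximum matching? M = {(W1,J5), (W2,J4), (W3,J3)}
No, size 3 is not maximum

Proposed matching has size 3.
Maximum matching size for this graph: 4.

This is NOT maximum - can be improved to size 4.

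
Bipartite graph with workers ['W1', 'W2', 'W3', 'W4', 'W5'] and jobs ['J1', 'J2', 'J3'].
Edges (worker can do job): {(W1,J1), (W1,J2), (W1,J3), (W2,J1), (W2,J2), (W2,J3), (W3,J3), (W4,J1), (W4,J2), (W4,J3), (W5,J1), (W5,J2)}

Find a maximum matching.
Matching: {(W3,J3), (W4,J2), (W5,J1)}

Maximum matching (size 3):
  W3 → J3
  W4 → J2
  W5 → J1

Each worker is assigned to at most one job, and each job to at most one worker.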